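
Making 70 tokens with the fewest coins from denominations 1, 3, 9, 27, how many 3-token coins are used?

70 − 2×27→16 − 1×9→7 − 2×3→1 − 1×1→0
Count of 3: 2

2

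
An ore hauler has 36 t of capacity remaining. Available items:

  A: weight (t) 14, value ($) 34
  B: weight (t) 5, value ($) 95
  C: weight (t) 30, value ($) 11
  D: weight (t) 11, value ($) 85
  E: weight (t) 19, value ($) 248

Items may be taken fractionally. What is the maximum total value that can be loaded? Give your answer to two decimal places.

430.43

Sort by value per unit weight and fill in that order.
Order: B (95/5=19.00) > E (248/19=13.05) > D (85/11=7.73) > A (34/14=2.43) > C (11/30=0.37)
Fill: take B (5 @ 95) → take E (19 @ 248) → take D (11 @ 85) → take 1/14 of A → 2.43; 36/36 used.
Total value = 430.43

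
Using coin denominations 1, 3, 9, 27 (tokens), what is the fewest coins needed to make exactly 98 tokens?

8

98 − 3×27→17 − 1×9→8 − 2×3→2 − 2×1→0
Total coins = 3 + 1 + 2 + 2 = 8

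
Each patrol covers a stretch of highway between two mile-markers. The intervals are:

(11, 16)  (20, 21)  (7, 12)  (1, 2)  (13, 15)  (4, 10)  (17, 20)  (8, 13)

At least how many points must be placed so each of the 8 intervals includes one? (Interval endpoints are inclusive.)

By right end: [1,2]  [4,10]  [7,12]  [8,13]  [13,15]  [11,16]  [17,20]  [20,21]
[1,2] uncovered → point at 2; [4,10] uncovered → point at 10; [13,15] uncovered → point at 15; [17,20] uncovered → point at 20.
Points: 2, 10, 15, 20 (4 total).

4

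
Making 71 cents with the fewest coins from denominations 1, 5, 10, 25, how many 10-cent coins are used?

71 = 2×25 + 2×10 + 1×1
Count of 10: 2

2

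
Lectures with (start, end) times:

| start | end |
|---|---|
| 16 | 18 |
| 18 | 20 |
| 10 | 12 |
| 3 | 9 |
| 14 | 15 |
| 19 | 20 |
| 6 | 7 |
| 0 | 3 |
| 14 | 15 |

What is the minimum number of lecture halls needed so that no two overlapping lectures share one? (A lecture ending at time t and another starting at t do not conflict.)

starts: [0, 3, 6, 10, 14, 14, 16, 18, 19]
ends:   [3, 7, 9, 12, 15, 15, 18, 20, 20]
s0→1 e3→0 s3→1 s6→2  — peak 2.

2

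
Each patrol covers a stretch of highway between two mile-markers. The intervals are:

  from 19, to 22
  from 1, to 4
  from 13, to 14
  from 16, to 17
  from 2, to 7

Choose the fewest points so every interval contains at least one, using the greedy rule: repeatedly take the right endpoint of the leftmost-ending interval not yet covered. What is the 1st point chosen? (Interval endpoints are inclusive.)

4

Process intervals by earliest right end; each time one isn't hit yet, stab at its right endpoint.
By right end: [1,4]  [2,7]  [13,14]  [16,17]  [19,22]
[1,4] uncovered → point at 4; [13,14] uncovered → point at 14; [16,17] uncovered → point at 17; [19,22] uncovered → point at 22.
Points: 4, 14, 17, 22 (4 total).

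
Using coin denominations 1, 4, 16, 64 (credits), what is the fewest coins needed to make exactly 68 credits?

2

68 = 1×64 + 1×4
Total coins = 1 + 1 = 2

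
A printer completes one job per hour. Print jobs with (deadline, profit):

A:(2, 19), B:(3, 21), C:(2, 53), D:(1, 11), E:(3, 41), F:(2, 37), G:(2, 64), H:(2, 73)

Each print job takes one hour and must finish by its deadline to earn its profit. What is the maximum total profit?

By profit: H(d2,73), G(d2,64), C(d2,53), E(d3,41), F(d2,37), B(d3,21), A(d2,19), D(d1,11)
H→slot 2; G→slot 1; C skipped; E→slot 3; F skipped; B skipped; A skipped; D skipped.
Profit = 64 + 73 + 41 = 178

178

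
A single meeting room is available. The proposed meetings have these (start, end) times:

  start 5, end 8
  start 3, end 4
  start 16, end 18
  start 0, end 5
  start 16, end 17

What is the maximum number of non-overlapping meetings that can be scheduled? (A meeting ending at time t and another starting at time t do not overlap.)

Order by finish time; keep every interval that doesn't clash with the previous kept one.
By end time: (3,4), (0,5), (5,8), (16,17), (16,18).
Pick (3,4); next start ≥ 4 → (5,8); next start ≥ 8 → (16,17).
Selected 3 meetings.

3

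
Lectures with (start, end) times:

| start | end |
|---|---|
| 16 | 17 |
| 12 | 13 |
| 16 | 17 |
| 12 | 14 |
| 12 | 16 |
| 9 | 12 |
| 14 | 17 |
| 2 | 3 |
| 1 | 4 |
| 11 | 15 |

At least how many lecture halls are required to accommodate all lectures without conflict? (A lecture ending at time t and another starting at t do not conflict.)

Count concurrent intervals with a sweep; the peak is the room count.
starts: [1, 2, 9, 11, 12, 12, 12, 14, 16, 16]
ends:   [3, 4, 12, 13, 14, 15, 16, 17, 17, 17]
s1→1 s2→2 e3→1 e4→0 s9→1 s11→2 e12→1 s12→2 s12→3 s12→4  — peak 4.

4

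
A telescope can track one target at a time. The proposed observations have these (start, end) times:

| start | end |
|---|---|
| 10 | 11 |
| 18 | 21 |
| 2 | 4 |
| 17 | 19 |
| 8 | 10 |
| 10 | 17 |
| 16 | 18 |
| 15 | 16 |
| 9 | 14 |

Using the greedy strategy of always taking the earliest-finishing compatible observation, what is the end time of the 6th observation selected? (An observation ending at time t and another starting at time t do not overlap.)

Sorted by end: (2,4)  (8,10)  (10,11)  (9,14)  (15,16)  (10,17)  (16,18)  (17,19)  (18,21)
take (2,4); take (8,10); take (10,11); skip (9,14); take (15,16); skip (10,17); take (16,18); skip (17,19); take (18,21).
Selected: (2,4) (8,10) (10,11) (15,16) (16,18) (18,21)

21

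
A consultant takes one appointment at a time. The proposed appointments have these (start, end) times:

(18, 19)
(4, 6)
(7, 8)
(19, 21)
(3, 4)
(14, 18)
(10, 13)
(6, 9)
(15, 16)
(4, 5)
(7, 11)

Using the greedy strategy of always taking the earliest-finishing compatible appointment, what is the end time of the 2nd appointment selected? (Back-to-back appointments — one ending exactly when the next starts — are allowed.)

5

Order by finish time; keep every interval that doesn't clash with the previous kept one.
By end time: (3,4), (4,5), (4,6), (7,8), (6,9), (7,11), (10,13), (15,16), (14,18), (18,19), (19,21).
Pick (3,4); next start ≥ 4 → (4,5); next start ≥ 5 → (7,8); next start ≥ 8 → (10,13); next start ≥ 13 → (15,16); next start ≥ 16 → (18,19); next start ≥ 19 → (19,21).
Selected: (3,4) (4,5) (7,8) (10,13) (15,16) (18,19) (19,21)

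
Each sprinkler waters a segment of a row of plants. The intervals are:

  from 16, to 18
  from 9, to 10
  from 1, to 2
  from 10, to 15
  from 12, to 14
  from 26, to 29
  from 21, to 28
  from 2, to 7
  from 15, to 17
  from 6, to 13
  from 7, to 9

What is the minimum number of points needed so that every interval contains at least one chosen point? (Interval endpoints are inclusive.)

5

By right end: [1,2]  [2,7]  [7,9]  [9,10]  [6,13]  [12,14]  [10,15]  [15,17]  [16,18]  [21,28]  [26,29]
[1,2] uncovered → point at 2; [7,9] uncovered → point at 9; [12,14] uncovered → point at 14; [15,17] uncovered → point at 17; [21,28] uncovered → point at 28.
Points: 2, 9, 14, 17, 28 (5 total).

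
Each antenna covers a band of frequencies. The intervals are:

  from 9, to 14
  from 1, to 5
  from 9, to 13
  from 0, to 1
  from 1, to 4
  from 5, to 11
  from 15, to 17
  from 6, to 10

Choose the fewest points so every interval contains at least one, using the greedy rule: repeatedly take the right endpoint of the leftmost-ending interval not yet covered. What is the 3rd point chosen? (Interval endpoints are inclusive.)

By right end: [0,1]  [1,4]  [1,5]  [6,10]  [5,11]  [9,13]  [9,14]  [15,17]
[0,1] uncovered → point at 1; [6,10] uncovered → point at 10; [15,17] uncovered → point at 17.
Points: 1, 10, 17 (3 total).

17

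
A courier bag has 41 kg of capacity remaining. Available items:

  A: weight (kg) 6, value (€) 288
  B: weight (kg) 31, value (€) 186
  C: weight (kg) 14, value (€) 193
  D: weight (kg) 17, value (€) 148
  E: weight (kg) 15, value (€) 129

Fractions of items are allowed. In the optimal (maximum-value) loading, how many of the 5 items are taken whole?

Order: A (288/6=48.00) > C (193/14=13.79) > D (148/17=8.71) > E (129/15=8.60) > B (186/31=6.00)
Fill: take A (6 @ 288) → take C (14 @ 193) → take D (17 @ 148) → take 4/15 of E → 34.40; 41/41 used.
3 item(s) taken whole; one partial (take 4/15 of E).

3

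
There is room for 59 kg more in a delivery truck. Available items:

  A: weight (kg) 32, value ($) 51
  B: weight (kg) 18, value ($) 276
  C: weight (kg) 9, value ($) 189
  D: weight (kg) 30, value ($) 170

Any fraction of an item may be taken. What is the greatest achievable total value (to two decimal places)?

Sort by value per unit weight and fill in that order.
Ratios (sorted): C 21.00, B 15.33, D 5.67, A 1.59
take C (9 @ 189); take B (18 @ 276); take D (30 @ 170); take 2/32 of A → 3.19. Capacity used 59/59.
Total value = 638.19

638.19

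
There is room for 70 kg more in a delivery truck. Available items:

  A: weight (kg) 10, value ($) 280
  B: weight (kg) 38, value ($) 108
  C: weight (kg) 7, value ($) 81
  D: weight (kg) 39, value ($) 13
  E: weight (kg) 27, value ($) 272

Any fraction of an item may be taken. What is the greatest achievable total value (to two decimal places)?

706.89

Sort by value per unit weight and fill in that order.
Order: A (280/10=28.00) > C (81/7=11.57) > E (272/27=10.07) > B (108/38=2.84) > D (13/39=0.33)
Fill: take A (10 @ 280) → take C (7 @ 81) → take E (27 @ 272) → take 26/38 of B → 73.89; 70/70 used.
Total value = 706.89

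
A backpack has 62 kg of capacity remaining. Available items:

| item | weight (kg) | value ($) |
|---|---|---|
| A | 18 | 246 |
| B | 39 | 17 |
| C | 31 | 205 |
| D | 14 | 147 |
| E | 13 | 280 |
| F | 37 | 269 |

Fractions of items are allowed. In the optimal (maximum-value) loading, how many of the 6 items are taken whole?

Sort by value per unit weight and fill in that order.
Ratios (sorted): E 21.54, A 13.67, D 10.50, F 7.27, C 6.61, B 0.44
take E (13 @ 280); take A (18 @ 246); take D (14 @ 147); take 17/37 of F → 123.59. Capacity used 62/62.
3 item(s) taken whole; one partial (take 17/37 of F).

3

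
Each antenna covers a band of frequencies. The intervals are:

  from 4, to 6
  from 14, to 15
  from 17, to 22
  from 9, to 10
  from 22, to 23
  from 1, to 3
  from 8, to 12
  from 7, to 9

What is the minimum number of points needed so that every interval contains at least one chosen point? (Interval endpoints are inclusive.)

Sort by right endpoint; whenever an interval is uncovered, place a point at its right end.
Sorted: [1,3] [4,6] [7,9] [9,10] [8,12] [14,15] [17,22] [22,23]
{[1,3]} hit by 3; {[4,6]} hit by 6; {[7,9],[9,10],[8,12]} hit by 9; {[14,15]} hit by 15; {[17,22],[22,23]} hit by 22.
Points: 3, 6, 9, 15, 22 (5 total).

5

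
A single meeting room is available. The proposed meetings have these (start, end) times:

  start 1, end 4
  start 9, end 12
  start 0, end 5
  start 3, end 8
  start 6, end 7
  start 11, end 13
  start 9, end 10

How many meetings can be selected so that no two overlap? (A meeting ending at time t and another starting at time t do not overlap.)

By end time: (1,4), (0,5), (6,7), (3,8), (9,10), (9,12), (11,13).
Pick (1,4); next start ≥ 4 → (6,7); next start ≥ 7 → (9,10); next start ≥ 10 → (11,13).
Selected 4 meetings.

4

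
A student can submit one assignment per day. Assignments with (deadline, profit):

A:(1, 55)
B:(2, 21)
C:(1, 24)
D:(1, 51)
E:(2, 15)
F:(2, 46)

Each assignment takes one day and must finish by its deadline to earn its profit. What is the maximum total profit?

By profit: A(d1,55), D(d1,51), F(d2,46), C(d1,24), B(d2,21), E(d2,15)
A→slot 1; D skipped; F→slot 2; C skipped; B skipped; E skipped.
Profit = 55 + 46 = 101

101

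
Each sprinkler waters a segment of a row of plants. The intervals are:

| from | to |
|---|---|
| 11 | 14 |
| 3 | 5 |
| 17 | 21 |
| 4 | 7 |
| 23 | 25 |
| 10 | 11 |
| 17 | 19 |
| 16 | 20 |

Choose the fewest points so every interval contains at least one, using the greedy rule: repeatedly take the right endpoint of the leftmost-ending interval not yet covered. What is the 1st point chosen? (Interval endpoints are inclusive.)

Process intervals by earliest right end; each time one isn't hit yet, stab at its right endpoint.
Sorted: [3,5] [4,7] [10,11] [11,14] [17,19] [16,20] [17,21] [23,25]
{[3,5],[4,7]} hit by 5; {[10,11],[11,14]} hit by 11; {[17,19],[16,20],[17,21]} hit by 19; {[23,25]} hit by 25.
Points: 5, 11, 19, 25 (4 total).

5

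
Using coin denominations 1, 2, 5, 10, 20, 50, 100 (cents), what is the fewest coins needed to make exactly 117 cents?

Greedy: take as many of the largest coin as possible, then repeat with the remainder.
117 − 1×100→17 − 1×10→7 − 1×5→2 − 1×2→0
Total coins = 1 + 1 + 1 + 1 = 4

4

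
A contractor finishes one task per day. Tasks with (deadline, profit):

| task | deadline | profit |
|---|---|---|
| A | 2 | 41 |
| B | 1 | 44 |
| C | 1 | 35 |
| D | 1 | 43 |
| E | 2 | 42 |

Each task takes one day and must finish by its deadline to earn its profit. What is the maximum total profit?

86

Take jobs in profit order; each goes to the latest open slot no later than its deadline.
Profit order: B=44 D=43 E=42 A=41 C=35
Assign: B→slot 1, D skipped, E→slot 2, A skipped, C skipped.
Slots: [1:B] [2:E]
Profit = 44 + 42 = 86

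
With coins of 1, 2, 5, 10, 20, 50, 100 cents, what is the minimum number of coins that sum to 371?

371 − 3×100→71 − 1×50→21 − 1×20→1 − 1×1→0
Total coins = 3 + 1 + 1 + 1 = 6

6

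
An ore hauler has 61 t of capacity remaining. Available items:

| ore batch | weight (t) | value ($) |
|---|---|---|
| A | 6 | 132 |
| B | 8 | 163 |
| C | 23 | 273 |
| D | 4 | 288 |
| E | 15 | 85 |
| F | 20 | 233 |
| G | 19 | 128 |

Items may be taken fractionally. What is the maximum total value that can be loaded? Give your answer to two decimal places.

Ratios (sorted): D 72.00, A 22.00, B 20.38, C 11.87, F 11.65, G 6.74, E 5.67
take D (4 @ 288); take A (6 @ 132); take B (8 @ 163); take C (23 @ 273); take F (20 @ 233). Capacity used 61/61.
Total value = 1089.00

1089.00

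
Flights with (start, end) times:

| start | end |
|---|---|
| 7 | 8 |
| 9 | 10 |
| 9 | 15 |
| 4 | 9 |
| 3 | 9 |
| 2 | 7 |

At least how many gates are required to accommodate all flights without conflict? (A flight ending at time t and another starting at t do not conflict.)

Count concurrent intervals with a sweep; the peak is the room count.
Events (time:±→running): 2:+→1 3:+→2 4:+→3 … peak 3.

3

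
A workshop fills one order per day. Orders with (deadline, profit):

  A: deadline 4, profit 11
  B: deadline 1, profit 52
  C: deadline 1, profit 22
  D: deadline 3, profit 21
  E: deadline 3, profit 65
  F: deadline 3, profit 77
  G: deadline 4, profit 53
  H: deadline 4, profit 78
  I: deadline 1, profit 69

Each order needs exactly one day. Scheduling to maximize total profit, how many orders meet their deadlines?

4

Profit order: H=78 F=77 I=69 E=65 G=53 B=52 C=22 D=21 A=11
Assign: H→slot 4, F→slot 3, I→slot 1, E→slot 2, G skipped, B skipped, C skipped, D skipped, A skipped.
Slots: [1:I] [2:E] [3:F] [4:H]
4 of 9 scheduled.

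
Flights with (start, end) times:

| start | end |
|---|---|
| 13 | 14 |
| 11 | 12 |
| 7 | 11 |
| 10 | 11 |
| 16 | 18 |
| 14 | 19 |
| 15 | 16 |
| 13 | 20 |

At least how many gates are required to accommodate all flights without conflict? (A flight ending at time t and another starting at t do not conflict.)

3

Count concurrent intervals with a sweep; the peak is the room count.
starts: [7, 10, 11, 13, 13, 14, 15, 16]
ends:   [11, 11, 12, 14, 16, 18, 19, 20]
s7→1 s10→2 e11→1 e11→0 s11→1 e12→0 s13→1 s13→2 e14→1 s14→2 s15→3  — peak 3.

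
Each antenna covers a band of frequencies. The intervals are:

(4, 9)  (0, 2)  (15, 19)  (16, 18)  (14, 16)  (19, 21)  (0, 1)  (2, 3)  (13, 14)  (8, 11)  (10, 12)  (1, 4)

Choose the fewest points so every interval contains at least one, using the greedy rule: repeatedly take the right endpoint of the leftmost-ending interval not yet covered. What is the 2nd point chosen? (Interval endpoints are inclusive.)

3

Process intervals by earliest right end; each time one isn't hit yet, stab at its right endpoint.
By right end: [0,1]  [0,2]  [2,3]  [1,4]  [4,9]  [8,11]  [10,12]  [13,14]  [14,16]  [16,18]  [15,19]  [19,21]
[0,1] uncovered → point at 1; [2,3] uncovered → point at 3; [4,9] uncovered → point at 9; [10,12] uncovered → point at 12; [13,14] uncovered → point at 14; [16,18] uncovered → point at 18; [19,21] uncovered → point at 21.
Points: 1, 3, 9, 12, 14, 18, 21 (7 total).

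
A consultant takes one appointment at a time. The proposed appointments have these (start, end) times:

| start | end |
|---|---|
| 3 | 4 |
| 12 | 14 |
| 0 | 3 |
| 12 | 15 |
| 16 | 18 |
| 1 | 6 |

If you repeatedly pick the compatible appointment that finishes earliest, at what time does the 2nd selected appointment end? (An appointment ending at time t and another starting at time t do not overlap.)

Order by finish time; keep every interval that doesn't clash with the previous kept one.
Sorted by end: (0,3)  (3,4)  (1,6)  (12,14)  (12,15)  (16,18)
take (0,3); take (3,4); take (12,14); skip (12,15); take (16,18).
Selected: (0,3) (3,4) (12,14) (16,18)

4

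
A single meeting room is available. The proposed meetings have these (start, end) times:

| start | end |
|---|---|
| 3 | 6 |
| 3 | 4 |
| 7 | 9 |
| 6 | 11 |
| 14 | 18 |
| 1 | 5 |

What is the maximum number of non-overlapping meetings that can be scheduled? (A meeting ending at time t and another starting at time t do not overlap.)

Sorted by end: (3,4)  (1,5)  (3,6)  (7,9)  (6,11)  (14,18)
take (3,4); take (7,9); skip (6,11); take (14,18).
Selected 3 meetings.

3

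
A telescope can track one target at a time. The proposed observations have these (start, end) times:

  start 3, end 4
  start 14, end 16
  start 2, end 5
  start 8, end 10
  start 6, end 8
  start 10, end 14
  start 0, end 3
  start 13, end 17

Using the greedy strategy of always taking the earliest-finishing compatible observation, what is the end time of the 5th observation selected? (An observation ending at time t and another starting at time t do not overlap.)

14

Greedy by earliest finish: after sorting by end time, pick each interval compatible with the last pick.
Sorted by end: (0,3)  (3,4)  (2,5)  (6,8)  (8,10)  (10,14)  (14,16)  (13,17)
take (0,3); take (3,4); take (6,8); take (8,10); take (10,14); take (14,16).
Selected: (0,3) (3,4) (6,8) (8,10) (10,14) (14,16)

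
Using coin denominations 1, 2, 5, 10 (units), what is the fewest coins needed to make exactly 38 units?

Greedy: take as many of the largest coin as possible, then repeat with the remainder.
38 − 3×10→8 − 1×5→3 − 1×2→1 − 1×1→0
Total coins = 3 + 1 + 1 + 1 = 6

6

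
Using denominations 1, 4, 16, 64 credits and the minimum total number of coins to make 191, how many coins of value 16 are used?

3

Use the largest denomination that fits, subtract, and repeat.
191 − 2×64→63 − 3×16→15 − 3×4→3 − 3×1→0
Count of 16: 3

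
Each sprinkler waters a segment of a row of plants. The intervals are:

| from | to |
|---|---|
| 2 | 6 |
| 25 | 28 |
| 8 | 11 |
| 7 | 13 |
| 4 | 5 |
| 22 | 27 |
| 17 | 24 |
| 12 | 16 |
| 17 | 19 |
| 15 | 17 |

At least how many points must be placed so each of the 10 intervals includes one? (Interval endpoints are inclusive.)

Process intervals by earliest right end; each time one isn't hit yet, stab at its right endpoint.
Sorted: [4,5] [2,6] [8,11] [7,13] [12,16] [15,17] [17,19] [17,24] [22,27] [25,28]
{[4,5],[2,6]} hit by 5; {[8,11],[7,13]} hit by 11; {[12,16],[15,17]} hit by 16; {[17,19],[17,24]} hit by 19; {[22,27],[25,28]} hit by 27.
Points: 5, 11, 16, 19, 27 (5 total).

5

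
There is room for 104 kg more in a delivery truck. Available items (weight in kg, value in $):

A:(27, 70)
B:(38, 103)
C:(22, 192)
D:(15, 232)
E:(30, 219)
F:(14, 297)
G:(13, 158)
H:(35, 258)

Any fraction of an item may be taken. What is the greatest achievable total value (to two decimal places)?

Order: F (297/14=21.21) > D (232/15=15.47) > G (158/13=12.15) > C (192/22=8.73) > H (258/35=7.37) > E (219/30=7.30) > B (103/38=2.71) > A (70/27=2.59)
Fill: take F (14 @ 297) → take D (15 @ 232) → take G (13 @ 158) → take C (22 @ 192) → take H (35 @ 258) → take 5/30 of E → 36.50; 104/104 used.
Total value = 1173.50

1173.50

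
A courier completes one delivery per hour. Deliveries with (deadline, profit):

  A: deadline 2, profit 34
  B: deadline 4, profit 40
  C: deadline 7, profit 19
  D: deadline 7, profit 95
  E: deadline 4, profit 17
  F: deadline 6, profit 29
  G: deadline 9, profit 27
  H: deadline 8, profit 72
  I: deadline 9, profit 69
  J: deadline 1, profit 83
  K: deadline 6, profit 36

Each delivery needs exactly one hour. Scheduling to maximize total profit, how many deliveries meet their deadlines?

By profit: D(d7,95), J(d1,83), H(d8,72), I(d9,69), B(d4,40), K(d6,36), A(d2,34), F(d6,29), G(d9,27), C(d7,19), E(d4,17)
D→slot 7; J→slot 1; H→slot 8; I→slot 9; B→slot 4; K→slot 6; A→slot 2; F→slot 5; G→slot 3; C skipped; E skipped.
9 of 11 scheduled.

9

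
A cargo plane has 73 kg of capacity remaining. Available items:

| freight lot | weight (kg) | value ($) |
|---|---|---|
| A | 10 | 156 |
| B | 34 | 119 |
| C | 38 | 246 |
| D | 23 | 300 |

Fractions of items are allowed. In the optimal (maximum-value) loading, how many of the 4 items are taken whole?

Ratios (sorted): A 15.60, D 13.04, C 6.47, B 3.50
take A (10 @ 156); take D (23 @ 300); take C (38 @ 246); take 2/34 of B → 7.00. Capacity used 73/73.
3 item(s) taken whole; one partial (take 2/34 of B).

3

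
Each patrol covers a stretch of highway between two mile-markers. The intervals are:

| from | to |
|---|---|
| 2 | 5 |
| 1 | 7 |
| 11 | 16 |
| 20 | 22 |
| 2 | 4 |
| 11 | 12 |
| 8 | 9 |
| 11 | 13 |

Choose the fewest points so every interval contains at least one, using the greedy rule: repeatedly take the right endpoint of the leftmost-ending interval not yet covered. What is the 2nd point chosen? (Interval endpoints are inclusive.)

9

Process intervals by earliest right end; each time one isn't hit yet, stab at its right endpoint.
By right end: [2,4]  [2,5]  [1,7]  [8,9]  [11,12]  [11,13]  [11,16]  [20,22]
[2,4] uncovered → point at 4; [8,9] uncovered → point at 9; [11,12] uncovered → point at 12; [20,22] uncovered → point at 22.
Points: 4, 9, 12, 22 (4 total).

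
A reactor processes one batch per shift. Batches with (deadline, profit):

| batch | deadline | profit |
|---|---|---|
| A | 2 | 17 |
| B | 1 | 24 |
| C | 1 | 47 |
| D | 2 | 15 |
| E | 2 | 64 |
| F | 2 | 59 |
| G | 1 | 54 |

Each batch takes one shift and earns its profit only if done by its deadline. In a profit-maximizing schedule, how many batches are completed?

By profit: E(d2,64), F(d2,59), G(d1,54), C(d1,47), B(d1,24), A(d2,17), D(d2,15)
E→slot 2; F→slot 1; G skipped; C skipped; B skipped; A skipped; D skipped.
2 of 7 scheduled.

2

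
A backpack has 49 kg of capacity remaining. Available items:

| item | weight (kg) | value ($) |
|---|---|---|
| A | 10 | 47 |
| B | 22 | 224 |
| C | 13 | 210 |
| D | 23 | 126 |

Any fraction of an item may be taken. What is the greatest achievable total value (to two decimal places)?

Ratios (sorted): C 16.15, B 10.18, D 5.48, A 4.70
take C (13 @ 210); take B (22 @ 224); take 14/23 of D → 76.70. Capacity used 49/49.
Total value = 510.70

510.70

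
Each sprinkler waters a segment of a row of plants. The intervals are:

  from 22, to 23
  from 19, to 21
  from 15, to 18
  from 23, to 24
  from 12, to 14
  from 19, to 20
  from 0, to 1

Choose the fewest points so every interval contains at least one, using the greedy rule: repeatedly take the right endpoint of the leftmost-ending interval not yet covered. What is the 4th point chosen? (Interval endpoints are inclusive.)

Sort by right endpoint; whenever an interval is uncovered, place a point at its right end.
By right end: [0,1]  [12,14]  [15,18]  [19,20]  [19,21]  [22,23]  [23,24]
[0,1] uncovered → point at 1; [12,14] uncovered → point at 14; [15,18] uncovered → point at 18; [19,20] uncovered → point at 20; [22,23] uncovered → point at 23.
Points: 1, 14, 18, 20, 23 (5 total).

20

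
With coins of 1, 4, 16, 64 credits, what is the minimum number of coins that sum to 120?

6

120 = 1×64 + 3×16 + 2×4
Total coins = 1 + 3 + 2 = 6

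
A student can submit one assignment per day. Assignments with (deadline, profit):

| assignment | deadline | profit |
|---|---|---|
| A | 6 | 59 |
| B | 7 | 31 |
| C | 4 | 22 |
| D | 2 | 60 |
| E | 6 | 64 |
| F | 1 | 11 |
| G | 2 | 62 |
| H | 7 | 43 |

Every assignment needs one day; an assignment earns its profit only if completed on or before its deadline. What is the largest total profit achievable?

By profit: E(d6,64), G(d2,62), D(d2,60), A(d6,59), H(d7,43), B(d7,31), C(d4,22), F(d1,11)
E→slot 6; G→slot 2; D→slot 1; A→slot 5; H→slot 7; B→slot 4; C→slot 3; F skipped.
Profit = 60 + 62 + 22 + 31 + 59 + 64 + 43 = 341

341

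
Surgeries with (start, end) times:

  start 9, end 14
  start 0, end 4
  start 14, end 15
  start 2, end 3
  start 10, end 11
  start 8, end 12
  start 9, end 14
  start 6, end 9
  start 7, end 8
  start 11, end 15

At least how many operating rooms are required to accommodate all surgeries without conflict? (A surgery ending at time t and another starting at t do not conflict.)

4

Count concurrent intervals with a sweep; the peak is the room count.
starts: [0, 2, 6, 7, 8, 9, 9, 10, 11, 14]
ends:   [3, 4, 8, 9, 11, 12, 14, 14, 15, 15]
s0→1 s2→2 e3→1 e4→0 s6→1 s7→2 e8→1 s8→2 e9→1 s9→2 s9→3 s10→4  — peak 4.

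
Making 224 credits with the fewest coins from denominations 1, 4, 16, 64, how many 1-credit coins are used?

0

Greedy: take as many of the largest coin as possible, then repeat with the remainder.
224 = 3×64 + 2×16
Count of 1: 0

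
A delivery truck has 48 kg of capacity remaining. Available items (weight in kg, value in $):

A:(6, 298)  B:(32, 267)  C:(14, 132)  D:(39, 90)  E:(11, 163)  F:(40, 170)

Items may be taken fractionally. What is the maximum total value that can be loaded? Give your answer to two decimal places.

734.84

Sort by value per unit weight and fill in that order.
Order: A (298/6=49.67) > E (163/11=14.82) > C (132/14=9.43) > B (267/32=8.34) > F (170/40=4.25) > D (90/39=2.31)
Fill: take A (6 @ 298) → take E (11 @ 163) → take C (14 @ 132) → take 17/32 of B → 141.84; 48/48 used.
Total value = 734.84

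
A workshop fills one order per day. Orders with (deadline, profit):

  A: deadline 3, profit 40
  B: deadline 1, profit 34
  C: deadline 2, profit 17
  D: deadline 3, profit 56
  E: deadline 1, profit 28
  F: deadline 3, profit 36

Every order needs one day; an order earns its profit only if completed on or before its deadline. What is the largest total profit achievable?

Sort by profit descending; place each in the latest free slot ≤ its deadline.
Profit order: D=56 A=40 F=36 B=34 E=28 C=17
Assign: D→slot 3, A→slot 2, F→slot 1, B skipped, E skipped, C skipped.
Slots: [1:F] [2:A] [3:D]
Profit = 36 + 40 + 56 = 132

132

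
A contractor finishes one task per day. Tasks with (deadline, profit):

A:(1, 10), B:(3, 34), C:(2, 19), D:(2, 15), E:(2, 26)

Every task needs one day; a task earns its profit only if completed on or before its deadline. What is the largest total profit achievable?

79

Take jobs in profit order; each goes to the latest open slot no later than its deadline.
Profit order: B=34 E=26 C=19 D=15 A=10
Assign: B→slot 3, E→slot 2, C→slot 1, D skipped, A skipped.
Slots: [1:C] [2:E] [3:B]
Profit = 19 + 26 + 34 = 79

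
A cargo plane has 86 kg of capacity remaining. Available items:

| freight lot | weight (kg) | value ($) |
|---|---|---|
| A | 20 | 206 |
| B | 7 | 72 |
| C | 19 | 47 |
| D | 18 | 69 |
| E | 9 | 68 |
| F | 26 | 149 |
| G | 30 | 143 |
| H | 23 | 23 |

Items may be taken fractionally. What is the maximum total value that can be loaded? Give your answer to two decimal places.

609.40

Sort by value per unit weight and fill in that order.
Ratios (sorted): A 10.30, B 10.29, E 7.56, F 5.73, G 4.77, D 3.83, C 2.47, H 1.00
take A (20 @ 206); take B (7 @ 72); take E (9 @ 68); take F (26 @ 149); take 24/30 of G → 114.40. Capacity used 86/86.
Total value = 609.40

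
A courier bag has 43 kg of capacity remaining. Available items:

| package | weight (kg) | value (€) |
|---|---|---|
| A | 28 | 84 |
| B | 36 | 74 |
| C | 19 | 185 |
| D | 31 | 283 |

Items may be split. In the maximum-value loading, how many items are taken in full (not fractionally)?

1

Ratios (sorted): C 9.74, D 9.13, A 3.00, B 2.06
take C (19 @ 185); take 24/31 of D → 219.10. Capacity used 43/43.
1 item(s) taken whole; one partial (take 24/31 of D).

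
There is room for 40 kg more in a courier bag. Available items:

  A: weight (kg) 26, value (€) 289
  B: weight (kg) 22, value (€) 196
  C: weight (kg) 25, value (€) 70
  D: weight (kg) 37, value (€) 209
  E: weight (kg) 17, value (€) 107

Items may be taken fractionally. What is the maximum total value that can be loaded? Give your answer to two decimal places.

Sort by value per unit weight and fill in that order.
Ratios (sorted): A 11.12, B 8.91, E 6.29, D 5.65, C 2.80
take A (26 @ 289); take 14/22 of B → 124.73. Capacity used 40/40.
Total value = 413.73

413.73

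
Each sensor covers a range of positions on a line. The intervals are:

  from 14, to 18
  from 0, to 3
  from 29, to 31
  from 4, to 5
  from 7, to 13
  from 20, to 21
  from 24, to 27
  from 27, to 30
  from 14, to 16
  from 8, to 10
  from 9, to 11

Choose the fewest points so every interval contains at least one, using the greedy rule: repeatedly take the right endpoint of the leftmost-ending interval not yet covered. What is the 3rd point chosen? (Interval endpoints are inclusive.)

By right end: [0,3]  [4,5]  [8,10]  [9,11]  [7,13]  [14,16]  [14,18]  [20,21]  [24,27]  [27,30]  [29,31]
[0,3] uncovered → point at 3; [4,5] uncovered → point at 5; [8,10] uncovered → point at 10; [14,16] uncovered → point at 16; [20,21] uncovered → point at 21; [24,27] uncovered → point at 27; [29,31] uncovered → point at 31.
Points: 3, 5, 10, 16, 21, 27, 31 (7 total).

10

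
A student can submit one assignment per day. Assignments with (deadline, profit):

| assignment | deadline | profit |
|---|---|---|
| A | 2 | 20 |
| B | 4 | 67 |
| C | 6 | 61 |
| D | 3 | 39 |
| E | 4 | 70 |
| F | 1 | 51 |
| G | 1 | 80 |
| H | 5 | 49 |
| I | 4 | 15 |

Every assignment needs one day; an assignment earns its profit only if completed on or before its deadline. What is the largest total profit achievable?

Sort by profit descending; place each in the latest free slot ≤ its deadline.
Profit order: G=80 E=70 B=67 C=61 F=51 H=49 D=39 A=20 I=15
Assign: G→slot 1, E→slot 4, B→slot 3, C→slot 6, F skipped, H→slot 5, D→slot 2, A skipped, I skipped.
Slots: [1:G] [2:D] [3:B] [4:E] [5:H] [6:C]
Profit = 80 + 39 + 67 + 70 + 49 + 61 = 366

366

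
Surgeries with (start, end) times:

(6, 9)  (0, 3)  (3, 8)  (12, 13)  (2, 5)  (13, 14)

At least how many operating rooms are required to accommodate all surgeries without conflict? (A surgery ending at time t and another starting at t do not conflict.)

2

The answer is the maximum number of intervals overlapping at any instant.
starts: [0, 2, 3, 6, 12, 13]
ends:   [3, 5, 8, 9, 13, 14]
s0→1 s2→2  — peak 2.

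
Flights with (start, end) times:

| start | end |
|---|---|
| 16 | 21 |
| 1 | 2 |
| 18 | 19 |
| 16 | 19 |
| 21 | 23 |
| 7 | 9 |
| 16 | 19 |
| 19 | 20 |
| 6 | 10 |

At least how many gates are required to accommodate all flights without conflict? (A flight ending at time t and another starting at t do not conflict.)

starts: [1, 6, 7, 16, 16, 16, 18, 19, 21]
ends:   [2, 9, 10, 19, 19, 19, 20, 21, 23]
s1→1 e2→0 s6→1 s7→2 e9→1 e10→0 s16→1 s16→2 s16→3 s18→4  — peak 4.

4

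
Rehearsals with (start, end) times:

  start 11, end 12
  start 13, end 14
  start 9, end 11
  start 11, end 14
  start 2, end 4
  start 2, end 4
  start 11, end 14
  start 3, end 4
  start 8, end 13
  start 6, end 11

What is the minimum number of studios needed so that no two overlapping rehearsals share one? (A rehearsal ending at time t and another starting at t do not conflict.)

4

starts: [2, 2, 3, 6, 8, 9, 11, 11, 11, 13]
ends:   [4, 4, 4, 11, 11, 12, 13, 14, 14, 14]
s2→1 s2→2 s3→3 e4→2 e4→1 e4→0 s6→1 s8→2 s9→3 e11→2 e11→1 s11→2 s11→3 s11→4  — peak 4.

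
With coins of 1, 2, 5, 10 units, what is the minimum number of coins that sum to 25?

3

Use the largest denomination that fits, subtract, and repeat.
25 − 2×10→5 − 1×5→0
Total coins = 2 + 1 = 3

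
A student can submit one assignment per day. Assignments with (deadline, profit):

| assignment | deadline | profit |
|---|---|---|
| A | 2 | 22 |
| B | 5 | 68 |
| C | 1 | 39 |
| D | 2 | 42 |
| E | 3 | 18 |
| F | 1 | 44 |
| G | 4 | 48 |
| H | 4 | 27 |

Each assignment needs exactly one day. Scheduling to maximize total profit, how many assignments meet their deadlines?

5

Sort by profit descending; place each in the latest free slot ≤ its deadline.
By profit: B(d5,68), G(d4,48), F(d1,44), D(d2,42), C(d1,39), H(d4,27), A(d2,22), E(d3,18)
B→slot 5; G→slot 4; F→slot 1; D→slot 2; C skipped; H→slot 3; A skipped; E skipped.
5 of 8 scheduled.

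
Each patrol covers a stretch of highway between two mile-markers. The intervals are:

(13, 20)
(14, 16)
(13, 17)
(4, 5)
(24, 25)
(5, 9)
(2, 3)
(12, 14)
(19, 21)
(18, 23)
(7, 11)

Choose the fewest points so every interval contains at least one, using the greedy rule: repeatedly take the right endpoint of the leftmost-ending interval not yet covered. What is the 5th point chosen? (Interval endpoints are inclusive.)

Process intervals by earliest right end; each time one isn't hit yet, stab at its right endpoint.
By right end: [2,3]  [4,5]  [5,9]  [7,11]  [12,14]  [14,16]  [13,17]  [13,20]  [19,21]  [18,23]  [24,25]
[2,3] uncovered → point at 3; [4,5] uncovered → point at 5; [7,11] uncovered → point at 11; [12,14] uncovered → point at 14; [19,21] uncovered → point at 21; [24,25] uncovered → point at 25.
Points: 3, 5, 11, 14, 21, 25 (6 total).

21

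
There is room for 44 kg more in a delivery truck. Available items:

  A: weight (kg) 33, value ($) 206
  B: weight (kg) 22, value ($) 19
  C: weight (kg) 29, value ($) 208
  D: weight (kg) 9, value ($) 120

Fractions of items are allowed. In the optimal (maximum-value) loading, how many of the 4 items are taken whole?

2

Order: D (120/9=13.33) > C (208/29=7.17) > A (206/33=6.24) > B (19/22=0.86)
Fill: take D (9 @ 120) → take C (29 @ 208) → take 6/33 of A → 37.45; 44/44 used.
2 item(s) taken whole; one partial (take 6/33 of A).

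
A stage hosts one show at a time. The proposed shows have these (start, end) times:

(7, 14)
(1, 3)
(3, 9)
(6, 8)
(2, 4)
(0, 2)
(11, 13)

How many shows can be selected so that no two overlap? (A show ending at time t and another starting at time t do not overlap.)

By end time: (0,2), (1,3), (2,4), (6,8), (3,9), (11,13), (7,14).
Pick (0,2); next start ≥ 2 → (2,4); next start ≥ 4 → (6,8); next start ≥ 8 → (11,13).
Selected 4 shows.

4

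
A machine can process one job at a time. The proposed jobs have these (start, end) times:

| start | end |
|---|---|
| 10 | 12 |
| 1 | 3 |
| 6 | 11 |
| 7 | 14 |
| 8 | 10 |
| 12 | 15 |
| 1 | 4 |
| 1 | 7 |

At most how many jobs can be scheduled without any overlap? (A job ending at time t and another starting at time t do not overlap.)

Order by finish time; keep every interval that doesn't clash with the previous kept one.
By end time: (1,3), (1,4), (1,7), (8,10), (6,11), (10,12), (7,14), (12,15).
Pick (1,3); next start ≥ 3 → (8,10); next start ≥ 10 → (10,12); next start ≥ 12 → (12,15).
Selected 4 jobs.

4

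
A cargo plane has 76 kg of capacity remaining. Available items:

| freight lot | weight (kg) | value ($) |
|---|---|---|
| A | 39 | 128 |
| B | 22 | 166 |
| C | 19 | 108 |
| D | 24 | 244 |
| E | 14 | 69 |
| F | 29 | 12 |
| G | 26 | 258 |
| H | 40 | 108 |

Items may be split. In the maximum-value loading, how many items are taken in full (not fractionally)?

Order: D (244/24=10.17) > G (258/26=9.92) > B (166/22=7.55) > C (108/19=5.68) > E (69/14=4.93) > A (128/39=3.28) > H (108/40=2.70) > F (12/29=0.41)
Fill: take D (24 @ 244) → take G (26 @ 258) → take B (22 @ 166) → take 4/19 of C → 22.74; 76/76 used.
3 item(s) taken whole; one partial (take 4/19 of C).

3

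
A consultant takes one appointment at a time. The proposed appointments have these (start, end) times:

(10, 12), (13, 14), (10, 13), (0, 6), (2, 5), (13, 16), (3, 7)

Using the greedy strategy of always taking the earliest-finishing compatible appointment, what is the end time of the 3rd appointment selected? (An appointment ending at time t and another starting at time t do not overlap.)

Order by finish time; keep every interval that doesn't clash with the previous kept one.
Sorted by end: (2,5)  (0,6)  (3,7)  (10,12)  (10,13)  (13,14)  (13,16)
take (2,5); take (10,12); take (13,14).
Selected: (2,5) (10,12) (13,14)

14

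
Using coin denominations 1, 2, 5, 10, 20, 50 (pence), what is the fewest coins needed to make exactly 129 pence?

6

129 − 2×50→29 − 1×20→9 − 1×5→4 − 2×2→0
Total coins = 2 + 1 + 1 + 2 = 6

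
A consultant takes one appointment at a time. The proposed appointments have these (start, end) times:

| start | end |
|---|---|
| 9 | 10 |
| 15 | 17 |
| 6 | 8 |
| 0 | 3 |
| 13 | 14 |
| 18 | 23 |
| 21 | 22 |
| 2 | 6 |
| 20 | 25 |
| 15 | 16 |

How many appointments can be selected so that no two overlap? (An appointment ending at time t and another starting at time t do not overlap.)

6

Order by finish time; keep every interval that doesn't clash with the previous kept one.
By end time: (0,3), (2,6), (6,8), (9,10), (13,14), (15,16), (15,17), (21,22), (18,23), (20,25).
Pick (0,3); next start ≥ 3 → (6,8); next start ≥ 8 → (9,10); next start ≥ 10 → (13,14); next start ≥ 14 → (15,16); next start ≥ 16 → (21,22).
Selected 6 appointments.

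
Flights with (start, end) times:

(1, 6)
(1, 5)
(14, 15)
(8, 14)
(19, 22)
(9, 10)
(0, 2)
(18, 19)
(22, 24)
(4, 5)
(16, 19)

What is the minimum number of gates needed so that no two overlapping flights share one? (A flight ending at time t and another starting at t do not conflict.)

starts: [0, 1, 1, 4, 8, 9, 14, 16, 18, 19, 22]
ends:   [2, 5, 5, 6, 10, 14, 15, 19, 19, 22, 24]
s0→1 s1→2 s1→3  — peak 3.

3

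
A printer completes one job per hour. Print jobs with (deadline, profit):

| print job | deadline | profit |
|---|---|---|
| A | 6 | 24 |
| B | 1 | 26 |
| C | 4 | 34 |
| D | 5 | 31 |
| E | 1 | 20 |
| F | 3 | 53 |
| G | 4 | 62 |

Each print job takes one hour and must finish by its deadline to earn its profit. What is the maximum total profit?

Sort by profit descending; place each in the latest free slot ≤ its deadline.
Profit order: G=62 F=53 C=34 D=31 B=26 A=24 E=20
Assign: G→slot 4, F→slot 3, C→slot 2, D→slot 5, B→slot 1, A→slot 6, E skipped.
Slots: [1:B] [2:C] [3:F] [4:G] [5:D] [6:A]
Profit = 26 + 34 + 53 + 62 + 31 + 24 = 230

230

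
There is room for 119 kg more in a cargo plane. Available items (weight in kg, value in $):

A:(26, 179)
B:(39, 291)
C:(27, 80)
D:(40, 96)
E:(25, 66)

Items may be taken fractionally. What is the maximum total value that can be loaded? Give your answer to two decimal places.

620.80

Greedy by value/weight ratio, highest first.
Order: B (291/39=7.46) > A (179/26=6.88) > C (80/27=2.96) > E (66/25=2.64) > D (96/40=2.40)
Fill: take B (39 @ 291) → take A (26 @ 179) → take C (27 @ 80) → take E (25 @ 66) → take 2/40 of D → 4.80; 119/119 used.
Total value = 620.80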